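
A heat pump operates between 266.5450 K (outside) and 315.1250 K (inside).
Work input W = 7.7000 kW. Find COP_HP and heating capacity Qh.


COP = 315.1250 / 48.5800 = 6.4867
Qh = 6.4867 * 7.7000 = 49.9478 kW

COP = 6.4867, Qh = 49.9478 kW


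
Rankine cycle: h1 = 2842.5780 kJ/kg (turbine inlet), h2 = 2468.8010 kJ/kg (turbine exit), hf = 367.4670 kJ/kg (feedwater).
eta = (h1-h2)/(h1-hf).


W = 373.7770 kJ/kg
Q_in = 2475.1110 kJ/kg
eta = 0.1510 = 15.1014%

eta = 15.1014%


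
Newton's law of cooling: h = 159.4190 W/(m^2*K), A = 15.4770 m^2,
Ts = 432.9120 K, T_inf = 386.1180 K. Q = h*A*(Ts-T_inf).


dT = 46.7940 K
Q = 159.4190 * 15.4770 * 46.7940 = 115456.1400 W

115456.1400 W


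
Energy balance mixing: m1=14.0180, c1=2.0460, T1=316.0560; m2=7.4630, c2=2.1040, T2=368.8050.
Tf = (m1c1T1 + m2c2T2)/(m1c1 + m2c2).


num = 14855.7799
den = 44.3830
Tf = 334.7179 K

334.7179 K


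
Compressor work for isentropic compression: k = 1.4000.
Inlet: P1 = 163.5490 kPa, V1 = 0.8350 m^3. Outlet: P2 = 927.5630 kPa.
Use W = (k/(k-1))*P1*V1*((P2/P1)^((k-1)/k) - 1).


(k-1)/k = 0.2857
(P2/P1)^exp = 1.6419
W = 3.5000 * 163.5490 * 0.8350 * (1.6419 - 1) = 306.8009 kJ

306.8009 kJ


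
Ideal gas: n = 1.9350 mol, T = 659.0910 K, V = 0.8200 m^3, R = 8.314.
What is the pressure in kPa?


P = nRT/V = 1.9350 * 8.314 * 659.0910 / 0.8200
= 10603.1858 / 0.8200 = 12930.7144 Pa = 12.9307 kPa

12.9307 kPa


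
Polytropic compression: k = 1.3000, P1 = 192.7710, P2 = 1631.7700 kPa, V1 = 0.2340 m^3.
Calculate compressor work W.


(k-1)/k = 0.2308
(P2/P1)^exp = 1.6371
W = 4.3333 * 192.7710 * 0.2340 * (1.6371 - 1) = 124.5267 kJ

124.5267 kJ


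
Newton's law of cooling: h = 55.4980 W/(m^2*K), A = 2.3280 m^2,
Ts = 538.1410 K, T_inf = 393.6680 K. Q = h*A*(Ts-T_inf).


dT = 144.4730 K
Q = 55.4980 * 2.3280 * 144.4730 = 18665.8168 W

18665.8168 W


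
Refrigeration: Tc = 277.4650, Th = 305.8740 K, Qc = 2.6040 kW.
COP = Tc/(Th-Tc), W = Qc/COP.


COP = 277.4650 / 28.4090 = 9.7668
W = 2.6040 / 9.7668 = 0.2666 kW

COP = 9.7668, W = 0.2666 kW


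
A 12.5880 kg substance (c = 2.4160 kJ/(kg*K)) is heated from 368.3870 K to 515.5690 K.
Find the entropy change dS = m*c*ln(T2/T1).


T2/T1 = 1.3995
ln(T2/T1) = 0.3361
dS = 12.5880 * 2.4160 * 0.3361 = 10.2228 kJ/K

10.2228 kJ/K


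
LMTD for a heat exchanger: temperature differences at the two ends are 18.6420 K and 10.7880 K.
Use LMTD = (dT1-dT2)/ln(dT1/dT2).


dT1/dT2 = 1.7280
ln(dT1/dT2) = 0.5470
LMTD = 7.8540 / 0.5470 = 14.3588 K

14.3588 K


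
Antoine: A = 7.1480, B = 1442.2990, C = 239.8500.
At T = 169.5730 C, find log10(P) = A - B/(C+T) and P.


C+T = 409.4230
B/(C+T) = 3.5228
log10(P) = 7.1480 - 3.5228 = 3.6252
P = 10^3.6252 = 4219.2953 mmHg

4219.2953 mmHg


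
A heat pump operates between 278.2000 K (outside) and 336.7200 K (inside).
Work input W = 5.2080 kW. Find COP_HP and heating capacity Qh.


COP = 336.7200 / 58.5200 = 5.7539
Qh = 5.7539 * 5.2080 = 29.9665 kW

COP = 5.7539, Qh = 29.9665 kW


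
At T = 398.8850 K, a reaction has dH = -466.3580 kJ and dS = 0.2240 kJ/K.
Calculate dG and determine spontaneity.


T*dS = 398.8850 * 0.2240 = 89.3502 kJ
dG = -466.3580 - 89.3502 = -555.7082 kJ (spontaneous)

dG = -555.7082 kJ, spontaneous


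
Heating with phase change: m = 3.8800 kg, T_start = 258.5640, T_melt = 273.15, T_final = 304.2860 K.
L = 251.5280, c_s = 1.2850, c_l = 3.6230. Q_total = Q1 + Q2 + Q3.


Q1 (sensible, solid) = 3.8800 * 1.2850 * 14.5860 = 72.7229 kJ
Q2 (latent) = 3.8800 * 251.5280 = 975.9286 kJ
Q3 (sensible, liquid) = 3.8800 * 3.6230 * 31.1360 = 437.6862 kJ
Q_total = 1486.3377 kJ

1486.3377 kJ


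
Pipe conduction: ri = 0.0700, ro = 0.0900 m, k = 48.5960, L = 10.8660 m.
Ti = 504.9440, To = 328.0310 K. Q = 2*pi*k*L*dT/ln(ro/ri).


dT = 176.9130 K
ln(ro/ri) = 0.2513
Q = 2*pi*48.5960*10.8660*176.9130 / 0.2513 = 2335567.4652 W

2335567.4652 W


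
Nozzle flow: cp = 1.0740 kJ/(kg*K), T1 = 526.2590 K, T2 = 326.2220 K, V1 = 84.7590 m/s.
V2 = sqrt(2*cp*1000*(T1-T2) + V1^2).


dT = 200.0370 K
2*cp*1000*dT = 429679.4760
V1^2 = 7184.0881
V2 = sqrt(436863.5641) = 660.9566 m/s

660.9566 m/s


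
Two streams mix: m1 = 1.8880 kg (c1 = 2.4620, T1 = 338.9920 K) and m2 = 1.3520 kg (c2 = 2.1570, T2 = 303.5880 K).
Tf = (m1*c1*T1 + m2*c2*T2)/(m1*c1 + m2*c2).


num = 2461.0644
den = 7.5645
Tf = 325.3431 K

325.3431 K


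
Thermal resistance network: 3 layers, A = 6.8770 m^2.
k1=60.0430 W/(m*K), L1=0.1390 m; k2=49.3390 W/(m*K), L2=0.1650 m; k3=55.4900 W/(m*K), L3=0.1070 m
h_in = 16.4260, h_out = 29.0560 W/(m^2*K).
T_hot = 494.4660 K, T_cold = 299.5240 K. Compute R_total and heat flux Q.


R_conv_in = 1/(16.4260*6.8770) = 0.0089
R_1 = 0.1390/(60.0430*6.8770) = 0.0003
R_2 = 0.1650/(49.3390*6.8770) = 0.0005
R_3 = 0.1070/(55.4900*6.8770) = 0.0003
R_conv_out = 1/(29.0560*6.8770) = 0.0050
R_total = 0.0150 K/W
Q = 194.9420 / 0.0150 = 13030.5065 W

R_total = 0.0150 K/W, Q = 13030.5065 W


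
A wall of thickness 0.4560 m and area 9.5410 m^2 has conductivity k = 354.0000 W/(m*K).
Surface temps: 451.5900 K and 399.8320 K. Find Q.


dT = 51.7580 K
Q = 354.0000 * 9.5410 * 51.7580 / 0.4560 = 383362.6527 W

383362.6527 W


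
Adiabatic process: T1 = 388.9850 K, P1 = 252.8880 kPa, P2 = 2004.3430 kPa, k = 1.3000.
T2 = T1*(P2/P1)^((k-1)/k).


(k-1)/k = 0.2308
(P2/P1)^exp = 1.6124
T2 = 388.9850 * 1.6124 = 627.1978 K

627.1978 K


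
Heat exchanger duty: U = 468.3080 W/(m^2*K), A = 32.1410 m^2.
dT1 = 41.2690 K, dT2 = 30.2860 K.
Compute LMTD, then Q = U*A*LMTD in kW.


LMTD = 35.4947 K
Q = 468.3080 * 32.1410 * 35.4947 = 534262.9616 W = 534.2630 kW

534.2630 kW


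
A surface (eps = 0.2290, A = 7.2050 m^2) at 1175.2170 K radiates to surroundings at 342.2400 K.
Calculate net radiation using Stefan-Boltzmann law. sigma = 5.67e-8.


T^4 = 1.9075e+12
Tsurr^4 = 1.3719e+10
Q = 0.2290 * 5.67e-8 * 7.2050 * 1.8938e+12 = 177169.9434 W

177169.9434 W


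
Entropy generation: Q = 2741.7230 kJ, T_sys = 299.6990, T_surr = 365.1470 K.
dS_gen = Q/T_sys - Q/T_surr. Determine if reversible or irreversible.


dS_sys = 2741.7230/299.6990 = 9.1483 kJ/K
dS_surr = -2741.7230/365.1470 = -7.5085 kJ/K
dS_gen = 9.1483 - 7.5085 = 1.6397 kJ/K (irreversible)

dS_gen = 1.6397 kJ/K, irreversible


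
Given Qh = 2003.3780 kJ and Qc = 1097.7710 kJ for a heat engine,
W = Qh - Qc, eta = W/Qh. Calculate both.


W = 2003.3780 - 1097.7710 = 905.6070 kJ
eta = 905.6070 / 2003.3780 = 0.4520 = 45.2040%

W = 905.6070 kJ, eta = 45.2040%


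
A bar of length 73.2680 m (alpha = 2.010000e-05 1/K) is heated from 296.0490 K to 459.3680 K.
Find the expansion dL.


dT = 163.3190 K
dL = 2.010000e-05 * 73.2680 * 163.3190 = 0.240518 m
L_final = 73.508518 m

dL = 0.240518 m


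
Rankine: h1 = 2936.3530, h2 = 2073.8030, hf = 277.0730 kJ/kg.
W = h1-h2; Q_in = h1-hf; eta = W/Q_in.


W = 862.5500 kJ/kg
Q_in = 2659.2800 kJ/kg
eta = 0.3244 = 32.4355%

eta = 32.4355%


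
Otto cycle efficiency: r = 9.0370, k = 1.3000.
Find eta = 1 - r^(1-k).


r^(k-1) = 1.9356
eta = 1 - 1/1.9356 = 0.4834 = 48.3354%

48.3354%


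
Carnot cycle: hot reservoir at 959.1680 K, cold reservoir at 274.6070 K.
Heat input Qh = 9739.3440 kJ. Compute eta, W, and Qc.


eta = 1 - 274.6070/959.1680 = 0.7137
W = 0.7137 * 9739.3440 = 6950.9982 kJ
Qc = 9739.3440 - 6950.9982 = 2788.3458 kJ

eta = 71.3703%, W = 6950.9982 kJ, Qc = 2788.3458 kJ


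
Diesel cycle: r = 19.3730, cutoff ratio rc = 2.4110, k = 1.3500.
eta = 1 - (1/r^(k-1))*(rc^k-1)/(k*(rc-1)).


r^(k-1) = 2.8218
rc^k = 3.2807
eta = 0.5757 = 57.5685%

57.5685%


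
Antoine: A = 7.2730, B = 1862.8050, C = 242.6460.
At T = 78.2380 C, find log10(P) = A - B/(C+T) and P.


C+T = 320.8840
B/(C+T) = 5.8052
log10(P) = 7.2730 - 5.8052 = 1.4678
P = 10^1.4678 = 29.3610 mmHg

29.3610 mmHg


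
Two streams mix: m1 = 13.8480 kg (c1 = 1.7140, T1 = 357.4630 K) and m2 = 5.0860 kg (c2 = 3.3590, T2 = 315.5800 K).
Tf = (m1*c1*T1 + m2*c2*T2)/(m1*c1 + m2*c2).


num = 13875.8820
den = 40.8193
Tf = 339.9340 K

339.9340 K


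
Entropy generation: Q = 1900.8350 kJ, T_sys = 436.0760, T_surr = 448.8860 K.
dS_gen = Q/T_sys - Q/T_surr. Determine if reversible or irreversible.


dS_sys = 1900.8350/436.0760 = 4.3590 kJ/K
dS_surr = -1900.8350/448.8860 = -4.2346 kJ/K
dS_gen = 4.3590 - 4.2346 = 0.1244 kJ/K (irreversible)

dS_gen = 0.1244 kJ/K, irreversible


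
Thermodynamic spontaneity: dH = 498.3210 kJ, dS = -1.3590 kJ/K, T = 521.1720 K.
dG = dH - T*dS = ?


T*dS = 521.1720 * -1.3590 = -708.2727 kJ
dG = 498.3210 + 708.2727 = 1206.5937 kJ (non-spontaneous)

dG = 1206.5937 kJ, non-spontaneous


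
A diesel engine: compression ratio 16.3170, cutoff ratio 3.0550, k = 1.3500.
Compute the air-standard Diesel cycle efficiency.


r^(k-1) = 2.6572
rc^k = 4.5161
eta = 0.5230 = 52.3027%

52.3027%


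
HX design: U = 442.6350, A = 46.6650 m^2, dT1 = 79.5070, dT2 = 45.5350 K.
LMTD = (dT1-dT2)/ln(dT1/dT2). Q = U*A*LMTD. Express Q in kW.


LMTD = 60.9512 K
Q = 442.6350 * 46.6650 * 60.9512 = 1258981.5713 W = 1258.9816 kW

1258.9816 kW


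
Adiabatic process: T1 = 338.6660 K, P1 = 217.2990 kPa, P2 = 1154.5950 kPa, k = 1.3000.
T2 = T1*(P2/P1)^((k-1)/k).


(k-1)/k = 0.2308
(P2/P1)^exp = 1.4703
T2 = 338.6660 * 1.4703 = 497.9264 K

497.9264 K


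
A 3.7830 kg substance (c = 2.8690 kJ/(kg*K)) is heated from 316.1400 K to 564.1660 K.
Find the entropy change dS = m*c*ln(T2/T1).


T2/T1 = 1.7845
ln(T2/T1) = 0.5792
dS = 3.7830 * 2.8690 * 0.5792 = 6.2859 kJ/K

6.2859 kJ/K


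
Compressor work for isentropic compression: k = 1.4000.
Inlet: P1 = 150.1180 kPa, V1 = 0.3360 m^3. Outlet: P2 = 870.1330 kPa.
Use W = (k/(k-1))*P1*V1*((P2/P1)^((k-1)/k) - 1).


(k-1)/k = 0.2857
(P2/P1)^exp = 1.6521
W = 3.5000 * 150.1180 * 0.3360 * (1.6521 - 1) = 115.1259 kJ

115.1259 kJ


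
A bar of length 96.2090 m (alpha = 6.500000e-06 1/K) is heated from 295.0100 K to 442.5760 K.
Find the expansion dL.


dT = 147.5660 K
dL = 6.500000e-06 * 96.2090 * 147.5660 = 0.092282 m
L_final = 96.301282 m

dL = 0.092282 m


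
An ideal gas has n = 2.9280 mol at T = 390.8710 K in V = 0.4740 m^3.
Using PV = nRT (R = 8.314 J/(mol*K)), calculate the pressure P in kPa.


P = nRT/V = 2.9280 * 8.314 * 390.8710 / 0.4740
= 9515.1260 / 0.4740 = 20074.1054 Pa = 20.0741 kPa

20.0741 kPa


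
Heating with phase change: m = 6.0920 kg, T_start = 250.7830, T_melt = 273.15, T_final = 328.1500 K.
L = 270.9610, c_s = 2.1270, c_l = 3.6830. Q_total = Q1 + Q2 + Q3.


Q1 (sensible, solid) = 6.0920 * 2.1270 * 22.3670 = 289.8245 kJ
Q2 (latent) = 6.0920 * 270.9610 = 1650.6944 kJ
Q3 (sensible, liquid) = 6.0920 * 3.6830 * 55.0000 = 1234.0260 kJ
Q_total = 3174.5449 kJ

3174.5449 kJ


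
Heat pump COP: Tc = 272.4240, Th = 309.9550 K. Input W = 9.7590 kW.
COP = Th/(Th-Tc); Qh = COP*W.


COP = 309.9550 / 37.5310 = 8.2586
Qh = 8.2586 * 9.7590 = 80.5961 kW

COP = 8.2586, Qh = 80.5961 kW


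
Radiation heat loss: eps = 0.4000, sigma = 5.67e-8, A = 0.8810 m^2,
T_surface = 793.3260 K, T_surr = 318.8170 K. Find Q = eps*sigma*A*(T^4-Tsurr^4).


T^4 = 3.9610e+11
Tsurr^4 = 1.0332e+10
Q = 0.4000 * 5.67e-8 * 0.8810 * 3.8577e+11 = 7708.1049 W

7708.1049 W


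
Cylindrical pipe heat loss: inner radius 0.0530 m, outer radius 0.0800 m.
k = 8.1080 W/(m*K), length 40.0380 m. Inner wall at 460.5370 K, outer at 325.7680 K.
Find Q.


dT = 134.7690 K
ln(ro/ri) = 0.4117
Q = 2*pi*8.1080*40.0380*134.7690 / 0.4117 = 667634.0798 W

667634.0798 W


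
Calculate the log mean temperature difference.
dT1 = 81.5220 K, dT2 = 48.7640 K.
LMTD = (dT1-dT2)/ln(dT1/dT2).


dT1/dT2 = 1.6718
ln(dT1/dT2) = 0.5139
LMTD = 32.7580 / 0.5139 = 63.7463 K

63.7463 K


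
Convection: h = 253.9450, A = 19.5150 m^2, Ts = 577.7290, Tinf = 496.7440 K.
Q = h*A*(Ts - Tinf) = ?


dT = 80.9850 K
Q = 253.9450 * 19.5150 * 80.9850 = 401340.3346 W

401340.3346 W


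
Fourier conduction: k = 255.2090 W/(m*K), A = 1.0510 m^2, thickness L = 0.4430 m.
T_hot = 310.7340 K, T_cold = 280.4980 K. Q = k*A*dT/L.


dT = 30.2360 K
Q = 255.2090 * 1.0510 * 30.2360 / 0.4430 = 18307.0898 W

18307.0898 W


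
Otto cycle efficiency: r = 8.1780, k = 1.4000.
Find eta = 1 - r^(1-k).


r^(k-1) = 2.3177
eta = 1 - 1/2.3177 = 0.5685 = 56.8539%

56.8539%


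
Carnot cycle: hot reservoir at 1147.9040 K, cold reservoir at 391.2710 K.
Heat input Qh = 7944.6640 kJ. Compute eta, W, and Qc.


eta = 1 - 391.2710/1147.9040 = 0.6591
W = 0.6591 * 7944.6640 = 5236.6705 kJ
Qc = 7944.6640 - 5236.6705 = 2707.9935 kJ

eta = 65.9143%, W = 5236.6705 kJ, Qc = 2707.9935 kJ


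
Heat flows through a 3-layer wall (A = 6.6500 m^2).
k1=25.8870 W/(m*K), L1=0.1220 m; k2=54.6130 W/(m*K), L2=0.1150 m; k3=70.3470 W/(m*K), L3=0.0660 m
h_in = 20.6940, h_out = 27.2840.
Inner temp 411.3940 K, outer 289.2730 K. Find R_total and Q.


R_conv_in = 1/(20.6940*6.6500) = 0.0073
R_1 = 0.1220/(25.8870*6.6500) = 0.0007
R_2 = 0.1150/(54.6130*6.6500) = 0.0003
R_3 = 0.0660/(70.3470*6.6500) = 0.0001
R_conv_out = 1/(27.2840*6.6500) = 0.0055
R_total = 0.0139 K/W
Q = 122.1210 / 0.0139 = 8757.5992 W

R_total = 0.0139 K/W, Q = 8757.5992 W


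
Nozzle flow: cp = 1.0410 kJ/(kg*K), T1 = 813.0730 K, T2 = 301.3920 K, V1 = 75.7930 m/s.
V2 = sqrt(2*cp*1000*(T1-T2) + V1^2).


dT = 511.6810 K
2*cp*1000*dT = 1065319.8420
V1^2 = 5744.5788
V2 = sqrt(1071064.4208) = 1034.9224 m/s

1034.9224 m/s


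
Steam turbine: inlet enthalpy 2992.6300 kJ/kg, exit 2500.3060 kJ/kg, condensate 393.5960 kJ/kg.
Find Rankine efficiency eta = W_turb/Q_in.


W = 492.3240 kJ/kg
Q_in = 2599.0340 kJ/kg
eta = 0.1894 = 18.9426%

eta = 18.9426%


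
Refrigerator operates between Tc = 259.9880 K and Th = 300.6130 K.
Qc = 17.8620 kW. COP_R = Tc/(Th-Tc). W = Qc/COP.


COP = 259.9880 / 40.6250 = 6.3997
W = 17.8620 / 6.3997 = 2.7911 kW

COP = 6.3997, W = 2.7911 kW


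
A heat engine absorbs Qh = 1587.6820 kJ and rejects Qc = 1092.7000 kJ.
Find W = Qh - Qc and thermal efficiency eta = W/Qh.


W = 1587.6820 - 1092.7000 = 494.9820 kJ
eta = 494.9820 / 1587.6820 = 0.3118 = 31.1764%

W = 494.9820 kJ, eta = 31.1764%


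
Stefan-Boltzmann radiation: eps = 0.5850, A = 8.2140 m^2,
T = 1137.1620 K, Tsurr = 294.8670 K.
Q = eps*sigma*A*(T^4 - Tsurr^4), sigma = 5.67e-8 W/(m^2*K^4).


T^4 = 1.6722e+12
Tsurr^4 = 7.5597e+09
Q = 0.5850 * 5.67e-8 * 8.2140 * 1.6646e+12 = 453539.5534 W

453539.5534 W


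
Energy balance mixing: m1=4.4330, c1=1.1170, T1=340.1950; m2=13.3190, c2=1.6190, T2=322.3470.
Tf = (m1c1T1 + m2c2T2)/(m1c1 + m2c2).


num = 8635.4473
den = 26.5151
Tf = 325.6801 K

325.6801 K


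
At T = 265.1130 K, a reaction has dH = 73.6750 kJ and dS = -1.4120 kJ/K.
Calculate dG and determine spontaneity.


T*dS = 265.1130 * -1.4120 = -374.3396 kJ
dG = 73.6750 + 374.3396 = 448.0146 kJ (non-spontaneous)

dG = 448.0146 kJ, non-spontaneous


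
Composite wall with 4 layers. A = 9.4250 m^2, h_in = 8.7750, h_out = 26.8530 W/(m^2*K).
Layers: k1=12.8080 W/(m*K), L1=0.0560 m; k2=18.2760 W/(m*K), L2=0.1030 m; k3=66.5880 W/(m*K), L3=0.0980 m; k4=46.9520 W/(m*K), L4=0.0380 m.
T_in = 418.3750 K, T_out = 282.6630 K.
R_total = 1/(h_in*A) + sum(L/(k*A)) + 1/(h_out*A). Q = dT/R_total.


R_conv_in = 1/(8.7750*9.4250) = 0.0121
R_1 = 0.0560/(12.8080*9.4250) = 0.0005
R_2 = 0.1030/(18.2760*9.4250) = 0.0006
R_3 = 0.0980/(66.5880*9.4250) = 0.0002
R_4 = 0.0380/(46.9520*9.4250) = 8.5871e-05
R_conv_out = 1/(26.8530*9.4250) = 0.0040
R_total = 0.0173 K/W
Q = 135.7120 / 0.0173 = 7823.6776 W

R_total = 0.0173 K/W, Q = 7823.6776 W


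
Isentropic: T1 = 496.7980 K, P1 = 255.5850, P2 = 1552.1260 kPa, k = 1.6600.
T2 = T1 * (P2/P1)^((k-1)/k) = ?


(k-1)/k = 0.3976
(P2/P1)^exp = 2.0487
T2 = 496.7980 * 2.0487 = 1017.7680 K

1017.7680 K


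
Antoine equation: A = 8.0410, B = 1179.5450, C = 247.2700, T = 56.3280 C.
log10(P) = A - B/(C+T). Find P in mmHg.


C+T = 303.5980
B/(C+T) = 3.8852
log10(P) = 8.0410 - 3.8852 = 4.1558
P = 10^4.1558 = 14314.6282 mmHg

14314.6282 mmHg


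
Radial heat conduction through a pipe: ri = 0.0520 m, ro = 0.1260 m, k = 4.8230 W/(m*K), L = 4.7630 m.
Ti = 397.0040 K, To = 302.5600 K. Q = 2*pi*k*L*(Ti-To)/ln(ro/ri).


dT = 94.4440 K
ln(ro/ri) = 0.8850
Q = 2*pi*4.8230*4.7630*94.4440 / 0.8850 = 15402.4594 W

15402.4594 W


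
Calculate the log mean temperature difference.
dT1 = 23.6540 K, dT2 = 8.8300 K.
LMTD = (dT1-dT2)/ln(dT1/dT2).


dT1/dT2 = 2.6788
ln(dT1/dT2) = 0.9854
LMTD = 14.8240 / 0.9854 = 15.0440 K

15.0440 K


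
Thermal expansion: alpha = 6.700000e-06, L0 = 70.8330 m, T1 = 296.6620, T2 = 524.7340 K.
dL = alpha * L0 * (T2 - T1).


dT = 228.0720 K
dL = 6.700000e-06 * 70.8330 * 228.0720 = 0.108239 m
L_final = 70.941239 m

dL = 0.108239 m


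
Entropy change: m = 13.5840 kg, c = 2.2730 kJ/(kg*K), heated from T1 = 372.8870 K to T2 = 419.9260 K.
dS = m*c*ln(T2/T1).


T2/T1 = 1.1261
ln(T2/T1) = 0.1188
dS = 13.5840 * 2.2730 * 0.1188 = 3.6682 kJ/K

3.6682 kJ/K


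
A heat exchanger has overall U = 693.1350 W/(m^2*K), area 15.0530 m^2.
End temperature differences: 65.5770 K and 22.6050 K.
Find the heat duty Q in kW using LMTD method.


LMTD = 40.3473 K
Q = 693.1350 * 15.0530 * 40.3473 = 420973.6077 W = 420.9736 kW

420.9736 kW


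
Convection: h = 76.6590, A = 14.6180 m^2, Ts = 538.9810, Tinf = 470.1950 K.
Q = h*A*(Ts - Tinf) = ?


dT = 68.7860 K
Q = 76.6590 * 14.6180 * 68.7860 = 77081.6784 W

77081.6784 W


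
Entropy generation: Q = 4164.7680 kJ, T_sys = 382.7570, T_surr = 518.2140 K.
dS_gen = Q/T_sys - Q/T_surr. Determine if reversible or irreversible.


dS_sys = 4164.7680/382.7570 = 10.8810 kJ/K
dS_surr = -4164.7680/518.2140 = -8.0368 kJ/K
dS_gen = 10.8810 - 8.0368 = 2.8442 kJ/K (irreversible)

dS_gen = 2.8442 kJ/K, irreversible


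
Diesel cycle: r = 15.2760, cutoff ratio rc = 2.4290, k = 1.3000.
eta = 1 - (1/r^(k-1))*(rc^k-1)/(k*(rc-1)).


r^(k-1) = 2.2657
rc^k = 3.1700
eta = 0.4844 = 48.4444%

48.4444%


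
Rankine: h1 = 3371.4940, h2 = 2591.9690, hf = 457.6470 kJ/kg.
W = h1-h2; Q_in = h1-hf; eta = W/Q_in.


W = 779.5250 kJ/kg
Q_in = 2913.8470 kJ/kg
eta = 0.2675 = 26.7524%

eta = 26.7524%


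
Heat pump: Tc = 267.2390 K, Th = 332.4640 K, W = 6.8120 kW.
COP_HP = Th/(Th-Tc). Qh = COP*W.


COP = 332.4640 / 65.2250 = 5.0972
Qh = 5.0972 * 6.8120 = 34.7220 kW

COP = 5.0972, Qh = 34.7220 kW


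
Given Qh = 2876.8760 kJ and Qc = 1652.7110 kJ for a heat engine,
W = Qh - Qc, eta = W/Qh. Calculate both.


W = 2876.8760 - 1652.7110 = 1224.1650 kJ
eta = 1224.1650 / 2876.8760 = 0.4255 = 42.5519%

W = 1224.1650 kJ, eta = 42.5519%


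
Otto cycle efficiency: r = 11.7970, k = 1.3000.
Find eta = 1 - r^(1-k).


r^(k-1) = 2.0967
eta = 1 - 1/2.0967 = 0.5231 = 52.3055%

52.3055%


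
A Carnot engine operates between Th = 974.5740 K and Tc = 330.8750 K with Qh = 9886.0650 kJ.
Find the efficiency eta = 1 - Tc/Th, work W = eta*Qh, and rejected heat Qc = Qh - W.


eta = 1 - 330.8750/974.5740 = 0.6605
W = 0.6605 * 9886.0650 = 6529.6736 kJ
Qc = 9886.0650 - 6529.6736 = 3356.3914 kJ

eta = 66.0493%, W = 6529.6736 kJ, Qc = 3356.3914 kJ


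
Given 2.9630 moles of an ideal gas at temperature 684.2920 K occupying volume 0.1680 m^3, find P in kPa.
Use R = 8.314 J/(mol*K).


P = nRT/V = 2.9630 * 8.314 * 684.2920 / 0.1680
= 16857.1105 / 0.1680 = 100339.9436 Pa = 100.3399 kPa

100.3399 kPa


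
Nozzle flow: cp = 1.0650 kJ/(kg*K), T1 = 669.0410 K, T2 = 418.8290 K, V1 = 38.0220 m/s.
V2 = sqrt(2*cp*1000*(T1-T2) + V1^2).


dT = 250.2120 K
2*cp*1000*dT = 532951.5600
V1^2 = 1445.6725
V2 = sqrt(534397.2325) = 731.0248 m/s

731.0248 m/s


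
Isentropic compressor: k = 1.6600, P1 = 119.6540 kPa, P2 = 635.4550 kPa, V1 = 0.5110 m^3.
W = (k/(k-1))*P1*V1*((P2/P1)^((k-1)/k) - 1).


(k-1)/k = 0.3976
(P2/P1)^exp = 1.9423
W = 2.5152 * 119.6540 * 0.5110 * (1.9423 - 1) = 144.9106 kJ

144.9106 kJ


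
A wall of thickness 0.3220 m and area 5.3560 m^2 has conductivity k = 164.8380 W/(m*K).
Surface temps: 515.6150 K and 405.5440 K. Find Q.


dT = 110.0710 K
Q = 164.8380 * 5.3560 * 110.0710 / 0.3220 = 301797.0187 W

301797.0187 W


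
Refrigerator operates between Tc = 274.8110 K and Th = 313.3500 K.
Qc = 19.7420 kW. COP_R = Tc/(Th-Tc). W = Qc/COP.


COP = 274.8110 / 38.5390 = 7.1307
W = 19.7420 / 7.1307 = 2.7686 kW

COP = 7.1307, W = 2.7686 kW


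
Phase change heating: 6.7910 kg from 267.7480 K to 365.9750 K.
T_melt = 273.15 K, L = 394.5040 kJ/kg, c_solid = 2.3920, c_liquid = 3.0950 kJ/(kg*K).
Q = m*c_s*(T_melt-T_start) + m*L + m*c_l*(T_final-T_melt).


Q1 (sensible, solid) = 6.7910 * 2.3920 * 5.4020 = 87.7505 kJ
Q2 (latent) = 6.7910 * 394.5040 = 2679.0767 kJ
Q3 (sensible, liquid) = 6.7910 * 3.0950 * 92.8250 = 1951.0093 kJ
Q_total = 4717.8365 kJ

4717.8365 kJ


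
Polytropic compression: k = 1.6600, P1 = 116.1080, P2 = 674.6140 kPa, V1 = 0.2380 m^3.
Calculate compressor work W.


(k-1)/k = 0.3976
(P2/P1)^exp = 2.0130
W = 2.5152 * 116.1080 * 0.2380 * (2.0130 - 1) = 70.4039 kJ

70.4039 kJ


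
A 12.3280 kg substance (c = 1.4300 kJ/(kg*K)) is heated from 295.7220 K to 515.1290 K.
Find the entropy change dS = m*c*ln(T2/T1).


T2/T1 = 1.7419
ln(T2/T1) = 0.5550
dS = 12.3280 * 1.4300 * 0.5550 = 9.7841 kJ/K

9.7841 kJ/K


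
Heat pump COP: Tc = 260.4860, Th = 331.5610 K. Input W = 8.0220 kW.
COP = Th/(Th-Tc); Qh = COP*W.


COP = 331.5610 / 71.0750 = 4.6649
Qh = 4.6649 * 8.0220 = 37.4222 kW

COP = 4.6649, Qh = 37.4222 kW


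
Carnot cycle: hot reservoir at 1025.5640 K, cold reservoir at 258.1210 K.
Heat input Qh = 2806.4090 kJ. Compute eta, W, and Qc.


eta = 1 - 258.1210/1025.5640 = 0.7483
W = 0.7483 * 2806.4090 = 2100.0727 kJ
Qc = 2806.4090 - 2100.0727 = 706.3363 kJ

eta = 74.8313%, W = 2100.0727 kJ, Qc = 706.3363 kJ


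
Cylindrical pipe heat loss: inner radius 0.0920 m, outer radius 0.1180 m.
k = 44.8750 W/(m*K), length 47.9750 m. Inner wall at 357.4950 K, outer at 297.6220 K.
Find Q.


dT = 59.8730 K
ln(ro/ri) = 0.2489
Q = 2*pi*44.8750*47.9750*59.8730 / 0.2489 = 3253960.9215 W

3253960.9215 W


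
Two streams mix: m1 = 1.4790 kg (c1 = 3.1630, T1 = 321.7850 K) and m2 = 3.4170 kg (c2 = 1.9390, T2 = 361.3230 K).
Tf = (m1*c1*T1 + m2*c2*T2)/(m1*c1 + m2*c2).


num = 3899.3033
den = 11.3036
Tf = 344.9600 K

344.9600 K


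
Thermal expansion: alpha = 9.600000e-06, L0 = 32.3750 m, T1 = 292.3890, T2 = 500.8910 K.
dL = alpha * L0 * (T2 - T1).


dT = 208.5020 K
dL = 9.600000e-06 * 32.3750 * 208.5020 = 0.064802 m
L_final = 32.439802 m

dL = 0.064802 m


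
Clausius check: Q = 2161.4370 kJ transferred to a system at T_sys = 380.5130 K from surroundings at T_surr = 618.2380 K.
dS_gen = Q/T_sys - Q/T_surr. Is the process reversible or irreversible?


dS_sys = 2161.4370/380.5130 = 5.6803 kJ/K
dS_surr = -2161.4370/618.2380 = -3.4961 kJ/K
dS_gen = 5.6803 - 3.4961 = 2.1842 kJ/K (irreversible)

dS_gen = 2.1842 kJ/K, irreversible


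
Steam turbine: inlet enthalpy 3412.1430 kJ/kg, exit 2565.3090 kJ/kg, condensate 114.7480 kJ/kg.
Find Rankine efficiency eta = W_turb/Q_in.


W = 846.8340 kJ/kg
Q_in = 3297.3950 kJ/kg
eta = 0.2568 = 25.6819%

eta = 25.6819%


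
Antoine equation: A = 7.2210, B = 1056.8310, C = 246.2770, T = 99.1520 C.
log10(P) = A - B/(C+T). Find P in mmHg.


C+T = 345.4290
B/(C+T) = 3.0595
log10(P) = 7.2210 - 3.0595 = 4.1615
P = 10^4.1615 = 14505.2804 mmHg

14505.2804 mmHg


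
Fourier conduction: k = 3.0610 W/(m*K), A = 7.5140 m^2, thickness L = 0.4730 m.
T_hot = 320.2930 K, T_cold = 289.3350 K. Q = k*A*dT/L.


dT = 30.9580 K
Q = 3.0610 * 7.5140 * 30.9580 / 0.4730 = 1505.3805 W

1505.3805 W


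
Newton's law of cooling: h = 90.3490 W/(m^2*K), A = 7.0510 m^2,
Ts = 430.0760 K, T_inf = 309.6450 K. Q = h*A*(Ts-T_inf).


dT = 120.4310 K
Q = 90.3490 * 7.0510 * 120.4310 = 76720.6648 W

76720.6648 W


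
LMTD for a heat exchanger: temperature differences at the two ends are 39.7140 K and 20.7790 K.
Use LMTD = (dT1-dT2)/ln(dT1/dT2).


dT1/dT2 = 1.9113
ln(dT1/dT2) = 0.6478
LMTD = 18.9350 / 0.6478 = 29.2315 K

29.2315 K


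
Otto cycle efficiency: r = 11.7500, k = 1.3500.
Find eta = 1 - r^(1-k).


r^(k-1) = 2.3687
eta = 1 - 1/2.3687 = 0.5778 = 57.7831%

57.7831%


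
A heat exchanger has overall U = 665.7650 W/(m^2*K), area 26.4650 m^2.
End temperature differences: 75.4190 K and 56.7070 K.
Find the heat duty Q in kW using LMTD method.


LMTD = 65.6189 K
Q = 665.7650 * 26.4650 * 65.6189 = 1156170.9841 W = 1156.1710 kW

1156.1710 kW


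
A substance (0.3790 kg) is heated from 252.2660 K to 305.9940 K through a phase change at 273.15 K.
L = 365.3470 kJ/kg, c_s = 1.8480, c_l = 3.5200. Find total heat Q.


Q1 (sensible, solid) = 0.3790 * 1.8480 * 20.8840 = 14.6270 kJ
Q2 (latent) = 0.3790 * 365.3470 = 138.4665 kJ
Q3 (sensible, liquid) = 0.3790 * 3.5200 * 32.8440 = 43.8165 kJ
Q_total = 196.9100 kJ

196.9100 kJ


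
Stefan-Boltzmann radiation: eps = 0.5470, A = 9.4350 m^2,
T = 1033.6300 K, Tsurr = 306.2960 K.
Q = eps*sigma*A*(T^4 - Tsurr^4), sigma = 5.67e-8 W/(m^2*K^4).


T^4 = 1.1415e+12
Tsurr^4 = 8.8017e+09
Q = 0.5470 * 5.67e-8 * 9.4350 * 1.1327e+12 = 331444.5903 W

331444.5903 W


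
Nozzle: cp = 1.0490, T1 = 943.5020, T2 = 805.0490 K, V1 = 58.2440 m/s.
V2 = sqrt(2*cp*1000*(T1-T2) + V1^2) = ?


dT = 138.4530 K
2*cp*1000*dT = 290474.3940
V1^2 = 3392.3635
V2 = sqrt(293866.7575) = 542.0948 m/s

542.0948 m/s


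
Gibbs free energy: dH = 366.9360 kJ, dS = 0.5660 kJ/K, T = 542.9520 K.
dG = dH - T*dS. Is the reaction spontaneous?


T*dS = 542.9520 * 0.5660 = 307.3108 kJ
dG = 366.9360 - 307.3108 = 59.6252 kJ (non-spontaneous)

dG = 59.6252 kJ, non-spontaneous


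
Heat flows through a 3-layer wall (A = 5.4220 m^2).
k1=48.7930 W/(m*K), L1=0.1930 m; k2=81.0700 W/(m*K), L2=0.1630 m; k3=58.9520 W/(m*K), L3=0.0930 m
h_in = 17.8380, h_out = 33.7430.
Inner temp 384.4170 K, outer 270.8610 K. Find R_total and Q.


R_conv_in = 1/(17.8380*5.4220) = 0.0103
R_1 = 0.1930/(48.7930*5.4220) = 0.0007
R_2 = 0.1630/(81.0700*5.4220) = 0.0004
R_3 = 0.0930/(58.9520*5.4220) = 0.0003
R_conv_out = 1/(33.7430*5.4220) = 0.0055
R_total = 0.0172 K/W
Q = 113.5560 / 0.0172 = 6603.4298 W

R_total = 0.0172 K/W, Q = 6603.4298 W


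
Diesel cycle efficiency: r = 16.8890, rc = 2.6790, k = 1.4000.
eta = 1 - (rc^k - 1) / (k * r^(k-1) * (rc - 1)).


r^(k-1) = 3.0977
rc^k = 3.9734
eta = 0.5917 = 59.1650%

59.1650%


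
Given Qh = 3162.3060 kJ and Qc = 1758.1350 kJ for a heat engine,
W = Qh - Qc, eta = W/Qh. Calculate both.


W = 3162.3060 - 1758.1350 = 1404.1710 kJ
eta = 1404.1710 / 3162.3060 = 0.4440 = 44.4034%

W = 1404.1710 kJ, eta = 44.4034%


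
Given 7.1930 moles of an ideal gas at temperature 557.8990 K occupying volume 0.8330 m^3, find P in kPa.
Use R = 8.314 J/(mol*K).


P = nRT/V = 7.1930 * 8.314 * 557.8990 / 0.8330
= 33363.8119 / 0.8330 = 40052.5953 Pa = 40.0526 kPa

40.0526 kPa


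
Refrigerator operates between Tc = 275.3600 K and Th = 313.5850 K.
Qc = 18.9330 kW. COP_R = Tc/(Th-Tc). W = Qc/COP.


COP = 275.3600 / 38.2250 = 7.2037
W = 18.9330 / 7.2037 = 2.6282 kW

COP = 7.2037, W = 2.6282 kW


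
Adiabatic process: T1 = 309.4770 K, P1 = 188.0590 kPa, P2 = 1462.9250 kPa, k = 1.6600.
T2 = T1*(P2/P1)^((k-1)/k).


(k-1)/k = 0.3976
(P2/P1)^exp = 2.2606
T2 = 309.4770 * 2.2606 = 699.6047 K

699.6047 K


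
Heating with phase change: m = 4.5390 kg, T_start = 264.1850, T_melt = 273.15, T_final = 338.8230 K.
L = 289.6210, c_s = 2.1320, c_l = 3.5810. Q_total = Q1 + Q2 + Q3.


Q1 (sensible, solid) = 4.5390 * 2.1320 * 8.9650 = 86.7556 kJ
Q2 (latent) = 4.5390 * 289.6210 = 1314.5897 kJ
Q3 (sensible, liquid) = 4.5390 * 3.5810 * 65.6730 = 1067.4594 kJ
Q_total = 2468.8047 kJ

2468.8047 kJ


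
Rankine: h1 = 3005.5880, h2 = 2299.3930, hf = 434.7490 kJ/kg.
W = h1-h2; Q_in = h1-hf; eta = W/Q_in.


W = 706.1950 kJ/kg
Q_in = 2570.8390 kJ/kg
eta = 0.2747 = 27.4694%

eta = 27.4694%


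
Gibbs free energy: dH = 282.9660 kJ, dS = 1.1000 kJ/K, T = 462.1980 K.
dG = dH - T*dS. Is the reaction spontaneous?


T*dS = 462.1980 * 1.1000 = 508.4178 kJ
dG = 282.9660 - 508.4178 = -225.4518 kJ (spontaneous)

dG = -225.4518 kJ, spontaneous


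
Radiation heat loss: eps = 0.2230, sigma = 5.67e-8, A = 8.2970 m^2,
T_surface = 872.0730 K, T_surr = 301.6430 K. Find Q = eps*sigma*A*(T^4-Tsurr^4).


T^4 = 5.7838e+11
Tsurr^4 = 8.2789e+09
Q = 0.2230 * 5.67e-8 * 8.2970 * 5.7010e+11 = 59807.9551 W

59807.9551 W


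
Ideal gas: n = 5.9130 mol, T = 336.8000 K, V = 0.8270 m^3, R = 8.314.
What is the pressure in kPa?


P = nRT/V = 5.9130 * 8.314 * 336.8000 / 0.8270
= 16557.3177 / 0.8270 = 20020.9404 Pa = 20.0209 kPa

20.0209 kPa


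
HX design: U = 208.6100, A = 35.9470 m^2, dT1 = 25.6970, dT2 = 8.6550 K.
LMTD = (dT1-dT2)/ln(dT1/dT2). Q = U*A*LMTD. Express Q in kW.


LMTD = 15.6602 K
Q = 208.6100 * 35.9470 * 15.6602 = 117434.2618 W = 117.4343 kW

117.4343 kW


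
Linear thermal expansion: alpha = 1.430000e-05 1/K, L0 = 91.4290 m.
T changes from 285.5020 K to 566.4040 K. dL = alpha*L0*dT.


dT = 280.9020 K
dL = 1.430000e-05 * 91.4290 * 280.9020 = 0.367261 m
L_final = 91.796261 m

dL = 0.367261 m


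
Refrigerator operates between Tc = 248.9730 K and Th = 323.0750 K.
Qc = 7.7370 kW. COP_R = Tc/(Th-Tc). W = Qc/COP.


COP = 248.9730 / 74.1020 = 3.3599
W = 7.7370 / 3.3599 = 2.3028 kW

COP = 3.3599, W = 2.3028 kW


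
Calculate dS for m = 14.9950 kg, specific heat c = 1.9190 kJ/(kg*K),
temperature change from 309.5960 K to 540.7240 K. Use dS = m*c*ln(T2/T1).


T2/T1 = 1.7465
ln(T2/T1) = 0.5576
dS = 14.9950 * 1.9190 * 0.5576 = 16.0463 kJ/K

16.0463 kJ/K


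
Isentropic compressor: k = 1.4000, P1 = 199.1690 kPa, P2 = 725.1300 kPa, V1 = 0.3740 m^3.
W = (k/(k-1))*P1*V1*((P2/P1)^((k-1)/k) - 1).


(k-1)/k = 0.2857
(P2/P1)^exp = 1.4466
W = 3.5000 * 199.1690 * 0.3740 * (1.4466 - 1) = 116.4278 kJ

116.4278 kJ


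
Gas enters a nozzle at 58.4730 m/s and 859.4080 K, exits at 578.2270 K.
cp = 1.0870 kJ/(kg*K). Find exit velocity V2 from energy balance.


dT = 281.1810 K
2*cp*1000*dT = 611287.4940
V1^2 = 3419.0917
V2 = sqrt(614706.5857) = 784.0323 m/s

784.0323 m/s


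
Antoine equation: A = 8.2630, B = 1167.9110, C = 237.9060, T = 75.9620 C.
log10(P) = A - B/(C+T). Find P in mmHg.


C+T = 313.8680
B/(C+T) = 3.7210
log10(P) = 8.2630 - 3.7210 = 4.5420
P = 10^4.5420 = 34831.6432 mmHg

34831.6432 mmHg


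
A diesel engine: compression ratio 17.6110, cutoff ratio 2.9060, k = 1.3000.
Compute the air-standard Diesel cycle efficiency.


r^(k-1) = 2.3645
rc^k = 4.0021
eta = 0.4876 = 48.7589%

48.7589%


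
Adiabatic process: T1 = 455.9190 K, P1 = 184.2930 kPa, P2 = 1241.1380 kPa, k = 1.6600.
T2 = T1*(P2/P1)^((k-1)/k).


(k-1)/k = 0.3976
(P2/P1)^exp = 2.1347
T2 = 455.9190 * 2.1347 = 973.2317 K

973.2317 K


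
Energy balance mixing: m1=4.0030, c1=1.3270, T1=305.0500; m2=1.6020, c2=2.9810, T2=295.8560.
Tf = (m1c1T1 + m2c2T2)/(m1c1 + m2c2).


num = 3033.2985
den = 10.0875
Tf = 300.6975 K

300.6975 K


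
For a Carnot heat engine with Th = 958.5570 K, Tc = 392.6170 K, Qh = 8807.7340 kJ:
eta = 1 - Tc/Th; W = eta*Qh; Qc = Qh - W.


eta = 1 - 392.6170/958.5570 = 0.5904
W = 0.5904 * 8807.7340 = 5200.1592 kJ
Qc = 8807.7340 - 5200.1592 = 3607.5748 kJ

eta = 59.0408%, W = 5200.1592 kJ, Qc = 3607.5748 kJ


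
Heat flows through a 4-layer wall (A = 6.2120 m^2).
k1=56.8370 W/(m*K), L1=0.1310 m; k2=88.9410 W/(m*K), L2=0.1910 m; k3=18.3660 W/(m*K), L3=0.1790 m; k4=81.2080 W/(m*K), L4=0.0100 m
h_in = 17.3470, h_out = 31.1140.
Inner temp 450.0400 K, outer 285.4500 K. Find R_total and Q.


R_conv_in = 1/(17.3470*6.2120) = 0.0093
R_1 = 0.1310/(56.8370*6.2120) = 0.0004
R_2 = 0.1910/(88.9410*6.2120) = 0.0003
R_3 = 0.1790/(18.3660*6.2120) = 0.0016
R_4 = 0.0100/(81.2080*6.2120) = 1.9823e-05
R_conv_out = 1/(31.1140*6.2120) = 0.0052
R_total = 0.0168 K/W
Q = 164.5900 / 0.0168 = 9820.8447 W

R_total = 0.0168 K/W, Q = 9820.8447 W


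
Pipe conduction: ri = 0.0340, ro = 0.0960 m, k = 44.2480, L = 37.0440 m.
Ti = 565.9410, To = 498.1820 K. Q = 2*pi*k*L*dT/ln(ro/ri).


dT = 67.7590 K
ln(ro/ri) = 1.0380
Q = 2*pi*44.2480*37.0440*67.7590 / 1.0380 = 672304.7567 W

672304.7567 W


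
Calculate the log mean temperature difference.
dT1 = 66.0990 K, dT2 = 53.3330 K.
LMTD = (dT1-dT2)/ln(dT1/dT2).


dT1/dT2 = 1.2394
ln(dT1/dT2) = 0.2146
LMTD = 12.7660 / 0.2146 = 59.4879 K

59.4879 K


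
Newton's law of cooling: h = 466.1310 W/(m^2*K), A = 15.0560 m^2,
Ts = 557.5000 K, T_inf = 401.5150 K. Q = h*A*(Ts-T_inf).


dT = 155.9850 K
Q = 466.1310 * 15.0560 * 155.9850 = 1094713.3894 W

1094713.3894 W


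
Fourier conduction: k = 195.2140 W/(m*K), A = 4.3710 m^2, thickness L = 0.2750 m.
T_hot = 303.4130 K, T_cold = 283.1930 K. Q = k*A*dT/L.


dT = 20.2200 K
Q = 195.2140 * 4.3710 * 20.2200 / 0.2750 = 62739.3802 W

62739.3802 W


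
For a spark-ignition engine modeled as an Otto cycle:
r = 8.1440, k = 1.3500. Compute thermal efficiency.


r^(k-1) = 2.0835
eta = 1 - 1/2.0835 = 0.5200 = 52.0038%

52.0038%


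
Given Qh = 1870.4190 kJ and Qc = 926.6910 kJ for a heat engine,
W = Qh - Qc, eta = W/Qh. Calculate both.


W = 1870.4190 - 926.6910 = 943.7280 kJ
eta = 943.7280 / 1870.4190 = 0.5046 = 50.4554%

W = 943.7280 kJ, eta = 50.4554%


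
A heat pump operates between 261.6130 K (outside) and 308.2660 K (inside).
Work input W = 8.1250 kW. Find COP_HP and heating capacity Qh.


COP = 308.2660 / 46.6530 = 6.6076
Qh = 6.6076 * 8.1250 = 53.6870 kW

COP = 6.6076, Qh = 53.6870 kW


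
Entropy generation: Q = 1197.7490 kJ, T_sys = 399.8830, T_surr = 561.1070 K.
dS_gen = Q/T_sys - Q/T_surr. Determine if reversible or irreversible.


dS_sys = 1197.7490/399.8830 = 2.9952 kJ/K
dS_surr = -1197.7490/561.1070 = -2.1346 kJ/K
dS_gen = 2.9952 - 2.1346 = 0.8606 kJ/K (irreversible)

dS_gen = 0.8606 kJ/K, irreversible


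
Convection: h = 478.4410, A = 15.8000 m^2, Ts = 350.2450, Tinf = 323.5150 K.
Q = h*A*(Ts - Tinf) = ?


dT = 26.7300 K
Q = 478.4410 * 15.8000 * 26.7300 = 202061.9013 W

202061.9013 W


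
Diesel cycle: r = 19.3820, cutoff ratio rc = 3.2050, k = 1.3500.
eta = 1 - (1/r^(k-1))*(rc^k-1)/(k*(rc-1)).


r^(k-1) = 2.8222
rc^k = 4.8180
eta = 0.5455 = 54.5530%

54.5530%


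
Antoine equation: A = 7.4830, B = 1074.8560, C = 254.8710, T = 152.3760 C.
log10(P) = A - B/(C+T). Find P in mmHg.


C+T = 407.2470
B/(C+T) = 2.6393
log10(P) = 7.4830 - 2.6393 = 4.8437
P = 10^4.8437 = 69771.4772 mmHg

69771.4772 mmHg


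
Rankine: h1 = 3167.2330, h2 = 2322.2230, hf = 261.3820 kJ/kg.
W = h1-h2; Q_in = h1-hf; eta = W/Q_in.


W = 845.0100 kJ/kg
Q_in = 2905.8510 kJ/kg
eta = 0.2908 = 29.0796%

eta = 29.0796%


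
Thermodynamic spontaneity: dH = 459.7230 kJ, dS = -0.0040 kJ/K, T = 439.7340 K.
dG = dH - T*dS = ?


T*dS = 439.7340 * -0.0040 = -1.7589 kJ
dG = 459.7230 + 1.7589 = 461.4819 kJ (non-spontaneous)

dG = 461.4819 kJ, non-spontaneous


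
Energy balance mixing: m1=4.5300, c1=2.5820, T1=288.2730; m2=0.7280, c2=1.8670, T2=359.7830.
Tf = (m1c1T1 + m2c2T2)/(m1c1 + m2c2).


num = 3860.7820
den = 13.0556
Tf = 295.7177 K

295.7177 K


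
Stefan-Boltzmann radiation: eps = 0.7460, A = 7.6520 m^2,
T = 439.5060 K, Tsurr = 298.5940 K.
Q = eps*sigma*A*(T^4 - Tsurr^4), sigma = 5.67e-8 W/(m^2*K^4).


T^4 = 3.7313e+10
Tsurr^4 = 7.9492e+09
Q = 0.7460 * 5.67e-8 * 7.6520 * 2.9364e+10 = 9504.0274 W

9504.0274 W


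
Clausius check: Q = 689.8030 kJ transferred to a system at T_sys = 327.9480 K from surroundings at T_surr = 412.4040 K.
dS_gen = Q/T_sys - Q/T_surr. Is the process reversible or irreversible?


dS_sys = 689.8030/327.9480 = 2.1034 kJ/K
dS_surr = -689.8030/412.4040 = -1.6726 kJ/K
dS_gen = 2.1034 - 1.6726 = 0.4308 kJ/K (irreversible)

dS_gen = 0.4308 kJ/K, irreversible


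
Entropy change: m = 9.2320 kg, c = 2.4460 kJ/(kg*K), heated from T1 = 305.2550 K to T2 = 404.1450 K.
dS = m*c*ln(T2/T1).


T2/T1 = 1.3240
ln(T2/T1) = 0.2806
dS = 9.2320 * 2.4460 * 0.2806 = 6.3370 kJ/K

6.3370 kJ/K


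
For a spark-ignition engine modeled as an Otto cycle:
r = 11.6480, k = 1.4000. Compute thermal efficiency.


r^(k-1) = 2.6699
eta = 1 - 1/2.6699 = 0.6255 = 62.5459%

62.5459%


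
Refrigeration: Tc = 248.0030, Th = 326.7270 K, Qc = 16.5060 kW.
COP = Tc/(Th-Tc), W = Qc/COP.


COP = 248.0030 / 78.7240 = 3.1503
W = 16.5060 / 3.1503 = 5.2395 kW

COP = 3.1503, W = 5.2395 kW


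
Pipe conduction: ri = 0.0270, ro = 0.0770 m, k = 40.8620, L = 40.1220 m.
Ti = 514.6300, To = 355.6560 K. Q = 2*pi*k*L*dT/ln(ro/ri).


dT = 158.9740 K
ln(ro/ri) = 1.0480
Q = 2*pi*40.8620*40.1220*158.9740 / 1.0480 = 1562643.5055 W

1562643.5055 W


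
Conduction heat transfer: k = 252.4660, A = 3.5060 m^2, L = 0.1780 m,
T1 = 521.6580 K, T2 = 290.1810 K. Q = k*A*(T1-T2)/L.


dT = 231.4770 K
Q = 252.4660 * 3.5060 * 231.4770 / 0.1780 = 1151072.4349 W

1151072.4349 W


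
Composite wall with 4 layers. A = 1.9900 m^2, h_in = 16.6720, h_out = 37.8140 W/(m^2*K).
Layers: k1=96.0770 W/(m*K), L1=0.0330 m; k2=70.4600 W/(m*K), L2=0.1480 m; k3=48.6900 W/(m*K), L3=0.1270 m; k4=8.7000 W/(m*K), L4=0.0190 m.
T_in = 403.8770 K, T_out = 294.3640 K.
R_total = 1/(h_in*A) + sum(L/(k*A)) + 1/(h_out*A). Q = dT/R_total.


R_conv_in = 1/(16.6720*1.9900) = 0.0301
R_1 = 0.0330/(96.0770*1.9900) = 0.0002
R_2 = 0.1480/(70.4600*1.9900) = 0.0011
R_3 = 0.1270/(48.6900*1.9900) = 0.0013
R_4 = 0.0190/(8.7000*1.9900) = 0.0011
R_conv_out = 1/(37.8140*1.9900) = 0.0133
R_total = 0.0471 K/W
Q = 109.5130 / 0.0471 = 2326.7740 W

R_total = 0.0471 K/W, Q = 2326.7740 W


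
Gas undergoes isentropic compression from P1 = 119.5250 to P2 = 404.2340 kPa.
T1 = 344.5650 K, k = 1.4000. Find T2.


(k-1)/k = 0.2857
(P2/P1)^exp = 1.4164
T2 = 344.5650 * 1.4164 = 488.0494 K

488.0494 K


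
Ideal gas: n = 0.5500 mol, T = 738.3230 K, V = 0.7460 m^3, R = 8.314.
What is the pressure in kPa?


P = nRT/V = 0.5500 * 8.314 * 738.3230 / 0.7460
= 3376.1296 / 0.7460 = 4525.6429 Pa = 4.5256 kPa

4.5256 kPa


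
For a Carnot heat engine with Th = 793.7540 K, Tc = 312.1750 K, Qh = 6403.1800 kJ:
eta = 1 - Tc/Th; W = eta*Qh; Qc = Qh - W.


eta = 1 - 312.1750/793.7540 = 0.6067
W = 0.6067 * 6403.1800 = 3884.8775 kJ
Qc = 6403.1800 - 3884.8775 = 2518.3025 kJ

eta = 60.6711%, W = 3884.8775 kJ, Qc = 2518.3025 kJ


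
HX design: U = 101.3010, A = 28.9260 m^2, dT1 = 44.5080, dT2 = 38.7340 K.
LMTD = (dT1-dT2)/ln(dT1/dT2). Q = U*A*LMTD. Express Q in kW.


LMTD = 41.5542 K
Q = 101.3010 * 28.9260 * 41.5542 = 121763.3678 W = 121.7634 kW

121.7634 kW


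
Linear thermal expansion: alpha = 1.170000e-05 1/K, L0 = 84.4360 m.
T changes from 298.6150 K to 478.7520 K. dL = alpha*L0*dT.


dT = 180.1370 K
dL = 1.170000e-05 * 84.4360 * 180.1370 = 0.177958 m
L_final = 84.613958 m

dL = 0.177958 m


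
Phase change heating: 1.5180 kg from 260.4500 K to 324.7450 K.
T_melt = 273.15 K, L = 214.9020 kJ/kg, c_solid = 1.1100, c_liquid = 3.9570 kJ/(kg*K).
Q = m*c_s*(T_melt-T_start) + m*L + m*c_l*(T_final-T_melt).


Q1 (sensible, solid) = 1.5180 * 1.1100 * 12.7000 = 21.3992 kJ
Q2 (latent) = 1.5180 * 214.9020 = 326.2212 kJ
Q3 (sensible, liquid) = 1.5180 * 3.9570 * 51.5950 = 309.9170 kJ
Q_total = 657.5375 kJ

657.5375 kJ


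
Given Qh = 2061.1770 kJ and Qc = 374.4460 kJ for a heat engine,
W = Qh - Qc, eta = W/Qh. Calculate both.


W = 2061.1770 - 374.4460 = 1686.7310 kJ
eta = 1686.7310 / 2061.1770 = 0.8183 = 81.8334%

W = 1686.7310 kJ, eta = 81.8334%


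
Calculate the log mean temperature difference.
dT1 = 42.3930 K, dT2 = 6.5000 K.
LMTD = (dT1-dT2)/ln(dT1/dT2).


dT1/dT2 = 6.5220
ln(dT1/dT2) = 1.8752
LMTD = 35.8930 / 1.8752 = 19.1411 K

19.1411 K


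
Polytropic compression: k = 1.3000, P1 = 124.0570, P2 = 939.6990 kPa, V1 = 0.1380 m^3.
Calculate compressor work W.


(k-1)/k = 0.2308
(P2/P1)^exp = 1.5956
W = 4.3333 * 124.0570 * 0.1380 * (1.5956 - 1) = 44.1871 kJ

44.1871 kJ
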